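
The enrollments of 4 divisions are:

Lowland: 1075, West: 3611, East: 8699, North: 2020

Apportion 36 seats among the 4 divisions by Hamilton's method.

Total 15405; standard divisor 15405/36 ≈ 427.917.
Standard quotas: Lowland 2.5122, West 8.4386, East 20.3287, North 4.7205.
Lower quotas: Lowland 2, West 8, East 20, North 4 (sum 34, leaving 2 seats).
Remainders in descending order: North 0.7205, Lowland 0.5122, West 0.4386, East 0.3287.
The surplus seats go to North, Lowland.

Lowland=3; West=8; East=20; North=5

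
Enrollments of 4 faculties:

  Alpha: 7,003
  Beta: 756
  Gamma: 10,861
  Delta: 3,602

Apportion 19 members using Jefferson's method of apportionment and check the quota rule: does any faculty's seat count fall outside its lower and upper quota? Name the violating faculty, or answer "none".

none

Standard quotas: Alpha 5.988, Beta 0.646, Gamma 9.286, Delta 3.080.
Jefferson allocation: Alpha 6, Beta 0, Gamma 10, Delta 3.
Every allocation lies between the lower and upper quota.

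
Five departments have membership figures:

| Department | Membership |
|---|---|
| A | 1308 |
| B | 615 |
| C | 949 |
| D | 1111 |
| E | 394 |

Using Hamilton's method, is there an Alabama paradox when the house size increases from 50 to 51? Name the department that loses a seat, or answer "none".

none

At 50 seats: A 15, B 7, C 11, D 13, E 4.
At 51 seats: A 15, B 7, C 11, D 13, E 5.
No department's allocation decreased.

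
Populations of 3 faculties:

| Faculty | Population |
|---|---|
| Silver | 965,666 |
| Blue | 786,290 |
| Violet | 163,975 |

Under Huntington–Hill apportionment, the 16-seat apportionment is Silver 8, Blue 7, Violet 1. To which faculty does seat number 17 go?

Priority for the next seat is population ÷ (√(s·(s+1))).
Priorities: Silver 113804.829, Blue 105072.421, Violet 115947.834.
Highest priority: Violet.

Violet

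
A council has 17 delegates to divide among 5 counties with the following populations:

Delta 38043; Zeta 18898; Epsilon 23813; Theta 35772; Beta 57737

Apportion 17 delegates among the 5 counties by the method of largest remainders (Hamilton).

The standard divisor is 174263/17 ≈ 10250.765.
Standard quotas: Delta 3.7112, Zeta 1.8436, Epsilon 2.3230, Theta 3.4897, Beta 5.6325.
Lower quotas: Delta 3, Zeta 1, Epsilon 2, Theta 3, Beta 5 (sum 14, leaving 3 seats).
Remainders in descending order: Zeta 0.8436, Delta 0.7112, Beta 0.6325, Theta 0.4897, Epsilon 0.3230.
The surplus seats go to Zeta, Delta, Beta.

Delta 4; Zeta 2; Epsilon 2; Theta 3; Beta 6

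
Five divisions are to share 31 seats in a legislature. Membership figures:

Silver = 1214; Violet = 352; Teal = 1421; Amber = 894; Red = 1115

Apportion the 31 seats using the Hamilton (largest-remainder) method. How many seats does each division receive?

Total 4996; standard divisor 4996/31 ≈ 161.161.
Standard quotas: Silver 7.533, Violet 2.184, Teal 8.817, Amber 5.547, Red 6.919.
Lower quotas: Silver 7, Violet 2, Teal 8, Amber 5, Red 6 (sum 28, leaving 3 seats).
Remainders in descending order: Red 0.919, Teal 0.817, Amber 0.547, Silver 0.533, Violet 0.184.
The surplus seats go to Red, Teal, Amber.

Silver=7, Violet=2, Teal=9, Amber=6, Red=7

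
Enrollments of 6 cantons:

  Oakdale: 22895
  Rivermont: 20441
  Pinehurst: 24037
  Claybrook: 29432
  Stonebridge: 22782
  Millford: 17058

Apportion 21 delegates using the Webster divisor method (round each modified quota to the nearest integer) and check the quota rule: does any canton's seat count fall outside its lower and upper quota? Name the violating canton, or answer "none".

none

Standard quotas: Oakdale 3.519, Rivermont 3.141, Pinehurst 3.694, Claybrook 4.523, Stonebridge 3.501, Millford 2.622.
Webster allocation: Oakdale 4, Rivermont 3, Pinehurst 4, Claybrook 4, Stonebridge 3, Millford 3.
Every allocation lies between the lower and upper quota.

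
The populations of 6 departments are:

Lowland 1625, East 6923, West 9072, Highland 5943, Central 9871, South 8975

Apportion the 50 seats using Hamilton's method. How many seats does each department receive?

Lowland 2, East 8, West 11, Highland 7, Central 12, South 10

The standard divisor is 42409/50 ≈ 848.18.
Standard quotas: Lowland 1.9159, East 8.1622, West 10.6958, Highland 7.0068, Central 11.6379, South 10.5815.
Lower quotas: Lowland 1, East 8, West 10, Highland 7, Central 11, South 10 (sum 47, leaving 3 seats).
Remainders in descending order: Lowland 0.9159, West 0.6958, Central 0.6379, South 0.5815, East 0.1622, Highland 0.0068.
Largest remainders: Lowland, West, Central receive the extra seats.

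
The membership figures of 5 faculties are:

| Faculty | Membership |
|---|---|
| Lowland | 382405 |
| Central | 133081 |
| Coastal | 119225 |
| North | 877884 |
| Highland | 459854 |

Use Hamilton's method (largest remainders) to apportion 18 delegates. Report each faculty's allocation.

Lowland=4, Central=1, Coastal=1, North=8, Highland=4

The standard divisor is 1972449/18 ≈ 109580.5.
Standard quotas: Lowland 3.4897, Central 1.2145, Coastal 1.0880, North 8.0113, Highland 4.1965.
Lower quotas: Lowland 3, Central 1, Coastal 1, North 8, Highland 4 (sum 17, leaving 1 seat).
Remainders in descending order: Lowland 0.4897, Central 0.2145, Highland 0.1965, Coastal 0.0880, North 0.0113.
Largest remainder: Lowland receives the extra seat.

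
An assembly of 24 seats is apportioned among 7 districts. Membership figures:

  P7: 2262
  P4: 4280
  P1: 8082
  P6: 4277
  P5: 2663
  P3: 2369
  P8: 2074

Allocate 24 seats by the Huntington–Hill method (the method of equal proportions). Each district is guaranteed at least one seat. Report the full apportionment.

With divisor 1084: modified quotas P7 2.087, P4 3.948, P1 7.456, P6 3.946, P5 2.457, P3 2.185, P8 1.913.
Geometric-mean thresholds: P7 √(2·3)=2.449, P4 √(3·4)=3.464, P1 √(7·8)=7.483, P6 √(3·4)=3.464, P5 √(2·3)=2.449, P3 √(2·3)=2.449, P8 √(1·2)=1.414.
Each quota rounded against its threshold gives P7 2, P4 4, P1 7, P6 4, P5 3, P3 2, P8 2 (total 24).

P7 2; P4 4; P1 7; P6 4; P5 3; P3 2; P8 2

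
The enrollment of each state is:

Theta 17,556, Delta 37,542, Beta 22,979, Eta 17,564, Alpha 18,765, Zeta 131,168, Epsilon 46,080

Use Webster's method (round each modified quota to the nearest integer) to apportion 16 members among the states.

Theta=1; Delta=2; Beta=1; Eta=1; Alpha=1; Zeta=7; Epsilon=3

Standard divisor 291654/16 ≈ 18228.375; standard quotas: Theta 0.963, Delta 2.060, Beta 1.261, Eta 0.964, Alpha 1.029, Zeta 7.196, Epsilon 2.528.
Rounding to the nearest integer gives Theta 1, Delta 2, Beta 1, Eta 1, Alpha 1, Zeta 7, Epsilon 3 — total 16, matching the house size, so no adjustment is needed.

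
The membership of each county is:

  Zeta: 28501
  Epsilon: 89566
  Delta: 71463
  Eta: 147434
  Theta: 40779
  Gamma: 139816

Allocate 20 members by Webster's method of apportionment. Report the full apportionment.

Zeta 1, Epsilon 3, Delta 3, Eta 6, Theta 2, Gamma 5

Standard divisor 517559/20 ≈ 25877.95; standard quotas: Zeta 1.101, Epsilon 3.461, Delta 2.762, Eta 5.697, Theta 1.576, Gamma 5.403.
Rounding to the nearest integer gives Zeta 1, Epsilon 3, Delta 3, Eta 6, Theta 2, Gamma 5 — total 20, matching the house size, so no adjustment is needed.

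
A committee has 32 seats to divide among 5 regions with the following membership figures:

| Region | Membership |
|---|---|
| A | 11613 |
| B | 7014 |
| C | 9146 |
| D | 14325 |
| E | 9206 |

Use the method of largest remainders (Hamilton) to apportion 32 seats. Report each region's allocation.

The standard divisor is 51304/32 ≈ 1603.25.
Standard quotas: A 7.2434, B 4.3749, C 5.7047, D 8.9350, E 5.7421.
Lower quotas: A 7, B 4, C 5, D 8, E 5 (sum 29, leaving 3 seats).
Remainders in descending order: D 0.9350, E 0.7421, C 0.7047, B 0.3749, A 0.2434.
The surplus seats go to D, E, C.

A=7, B=4, C=6, D=9, E=6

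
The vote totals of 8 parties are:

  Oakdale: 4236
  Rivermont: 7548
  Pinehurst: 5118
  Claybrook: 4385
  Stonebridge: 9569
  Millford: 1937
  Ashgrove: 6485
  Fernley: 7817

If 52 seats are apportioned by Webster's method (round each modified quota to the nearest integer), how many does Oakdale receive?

5

Standard divisor 47095/52 ≈ 905.673; standard quotas: Oakdale 4.677, Rivermont 8.334, Pinehurst 5.651, Claybrook 4.842, Stonebridge 10.566, Millford 2.139, Ashgrove 7.160, Fernley 8.631.
Rounding to the nearest integer gives 5, 8, 6, 5, 11, 2, 7, 9 = 53 seats, so the divisor must be adjusted.
With modified divisor 915: modified quotas Oakdale 4.630, Rivermont 8.249, Pinehurst 5.593, Claybrook 4.792, Stonebridge 10.458, Millford 2.117, Ashgrove 7.087, Fernley 8.543.
Rounding to the nearest integer: Oakdale 5, Rivermont 8, Pinehurst 6, Claybrook 5, Stonebridge 10, Millford 2, Ashgrove 7, Fernley 9 (total 52).
Oakdale receives 5.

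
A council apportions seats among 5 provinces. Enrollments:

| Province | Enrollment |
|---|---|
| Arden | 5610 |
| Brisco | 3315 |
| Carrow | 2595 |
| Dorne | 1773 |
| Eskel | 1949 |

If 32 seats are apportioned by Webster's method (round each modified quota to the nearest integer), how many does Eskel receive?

Standard divisor 15242/32 ≈ 476.312; standard quotas: Arden 11.778, Brisco 6.960, Carrow 5.448, Dorne 3.722, Eskel 4.092.
Rounding to the nearest integer gives Arden 12, Brisco 7, Carrow 5, Dorne 4, Eskel 4 — total 32, matching the house size, so no adjustment is needed.
Eskel receives 4.

4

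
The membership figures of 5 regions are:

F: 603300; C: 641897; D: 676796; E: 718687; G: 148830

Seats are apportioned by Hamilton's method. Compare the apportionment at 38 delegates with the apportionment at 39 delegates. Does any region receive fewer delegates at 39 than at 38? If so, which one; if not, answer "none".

At 38 seats: F 8, C 9, D 9, E 10, G 2.
At 39 seats: F 8, C 9, D 10, E 10, G 2.
No region's allocation decreased.

none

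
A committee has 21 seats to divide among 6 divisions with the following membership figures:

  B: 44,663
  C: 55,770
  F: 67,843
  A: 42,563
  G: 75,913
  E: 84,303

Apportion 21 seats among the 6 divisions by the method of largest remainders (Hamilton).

The standard divisor is 371055/21 ≈ 17669.286.
Standard quotas: B 2.5277, C 3.1563, F 3.8396, A 2.4089, G 4.2963, E 4.7712.
Lower quotas: B 2, C 3, F 3, A 2, G 4, E 4 (sum 18, leaving 3 seats).
Remainders in descending order: F 0.8396, E 0.7712, B 0.5277, A 0.4089, G 0.2963, C 0.1563.
The surplus seats go to F, E, B.

B=3; C=3; F=4; A=2; G=4; E=5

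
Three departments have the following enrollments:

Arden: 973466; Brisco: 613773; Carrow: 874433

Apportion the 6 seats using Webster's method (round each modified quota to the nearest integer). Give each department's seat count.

Standard divisor 2461672/6 ≈ 410278.667; standard quotas: Arden 2.373, Brisco 1.496, Carrow 2.131.
Rounding to the nearest integer gives 2, 1, 2 = 5 seats, so the divisor must be adjusted.
With modified divisor 399300: modified quotas Arden 2.438, Brisco 1.537, Carrow 2.190.
Rounding to the nearest integer: Arden 2, Brisco 2, Carrow 2 (total 6).

Arden 2; Brisco 2; Carrow 2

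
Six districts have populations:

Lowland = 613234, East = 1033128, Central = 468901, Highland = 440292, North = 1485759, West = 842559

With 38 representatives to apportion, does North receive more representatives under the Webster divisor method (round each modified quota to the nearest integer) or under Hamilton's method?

Webster: Lowland 5, East 8, Central 4, Highland 3, North 11, West 7.
Hamilton: Lowland 5, East 8, Central 4, Highland 3, North 12, West 6.
North gets 11 under Webster and 12 under Hamilton.

Hamilton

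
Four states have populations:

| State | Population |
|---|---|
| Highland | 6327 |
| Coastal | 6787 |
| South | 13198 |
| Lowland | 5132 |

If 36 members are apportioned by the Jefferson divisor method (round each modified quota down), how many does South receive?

15

Standard divisor 31444/36 ≈ 873.444; standard quotas: Highland 7.244, Coastal 7.770, South 15.110, Lowland 5.876.
Rounding down gives 7, 7, 15, 5 = 34 seats, so the divisor must be adjusted.
With modified divisor 840: modified quotas Highland 7.532, Coastal 8.080, South 15.712, Lowland 6.110.
Rounding down: Highland 7, Coastal 8, South 15, Lowland 6 (total 36).
South receives 15.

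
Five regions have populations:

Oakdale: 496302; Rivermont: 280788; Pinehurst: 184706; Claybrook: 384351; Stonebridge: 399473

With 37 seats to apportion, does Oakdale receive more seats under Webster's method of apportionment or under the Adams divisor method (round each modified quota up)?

Webster: Oakdale 11, Rivermont 6, Pinehurst 4, Claybrook 8, Stonebridge 8.
Adams: Oakdale 10, Rivermont 6, Pinehurst 4, Claybrook 8, Stonebridge 9.
Oakdale gets 11 under Webster and 10 under Adams.

Webster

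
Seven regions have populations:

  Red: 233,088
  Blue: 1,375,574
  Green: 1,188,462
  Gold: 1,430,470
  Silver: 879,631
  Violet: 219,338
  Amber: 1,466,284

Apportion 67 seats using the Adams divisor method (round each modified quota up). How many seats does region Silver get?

Standard divisor 6792847/67 ≈ 101385.776; standard quotas: Red 2.299, Blue 13.568, Green 11.722, Gold 14.109, Silver 8.676, Violet 2.163, Amber 14.462.
Rounding up gives 3, 14, 12, 15, 9, 3, 15 = 71 seats, so the divisor must be adjusted.
With modified divisor 108530: modified quotas Red 2.148, Blue 12.675, Green 10.951, Gold 13.180, Silver 8.105, Violet 2.021, Amber 13.510.
Rounding up: Red 3, Blue 13, Green 11, Gold 14, Silver 9, Violet 3, Amber 14 (total 67).
Silver receives 9.

9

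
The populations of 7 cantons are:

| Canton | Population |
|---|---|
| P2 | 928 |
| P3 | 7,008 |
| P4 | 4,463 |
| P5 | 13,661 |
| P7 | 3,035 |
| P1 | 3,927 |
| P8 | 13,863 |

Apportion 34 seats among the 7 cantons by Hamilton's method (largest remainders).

Standard divisor: 46885 ÷ 34 ≈ 1378.971.
Standard quotas: P2 0.6730, P3 5.0821, P4 3.2365, P5 9.9067, P7 2.2009, P1 2.8478, P8 10.0532.
Lower quotas: P2 0, P3 5, P4 3, P5 9, P7 2, P1 2, P8 10 (sum 31, leaving 3 seats).
Remainders in descending order: P5 0.9067, P1 0.8478, P2 0.6730, P4 0.2365, P7 0.2009, P3 0.0821, P8 0.0532.
Largest remainders: P5, P1, P2 receive the extra seats.

P2=1, P3=5, P4=3, P5=10, P7=2, P1=3, P8=10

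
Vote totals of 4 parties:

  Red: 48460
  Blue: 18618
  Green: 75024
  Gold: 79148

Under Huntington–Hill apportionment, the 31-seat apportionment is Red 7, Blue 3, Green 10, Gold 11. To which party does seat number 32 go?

Priority for the next seat is population ÷ (√(s·(s+1))).
Priorities: Red 6475.740, Blue 5374.554, Green 7153.258, Gold 6888.949.
Highest priority: Green.

Green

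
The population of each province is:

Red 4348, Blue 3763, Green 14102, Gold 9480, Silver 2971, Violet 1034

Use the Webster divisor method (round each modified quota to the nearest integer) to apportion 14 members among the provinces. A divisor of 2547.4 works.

Red=2, Blue=1, Green=6, Gold=4, Silver=1, Violet=0

With modified divisor 2547.4: modified quotas Red 1.707, Blue 1.477, Green 5.536, Gold 3.721, Silver 1.166, Violet 0.406.
Rounding to the nearest integer: Red 2, Blue 1, Green 6, Gold 4, Silver 1, Violet 0 (total 14).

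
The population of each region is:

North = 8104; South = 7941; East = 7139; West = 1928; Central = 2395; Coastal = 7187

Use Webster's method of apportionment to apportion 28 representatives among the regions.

North: 6, South: 6, East: 6, West: 2, Central: 2, Coastal: 6

Standard divisor 34694/28 ≈ 1239.071; standard quotas: North 6.540, South 6.409, East 5.762, West 1.556, Central 1.933, Coastal 5.800.
Rounding to the nearest integer gives 7, 6, 6, 2, 2, 6 = 29 seats, so the divisor must be adjusted.
With modified divisor 1266: modified quotas North 6.401, South 6.273, East 5.639, West 1.523, Central 1.892, Coastal 5.677.
Rounding to the nearest integer: North 6, South 6, East 6, West 2, Central 2, Coastal 6 (total 28).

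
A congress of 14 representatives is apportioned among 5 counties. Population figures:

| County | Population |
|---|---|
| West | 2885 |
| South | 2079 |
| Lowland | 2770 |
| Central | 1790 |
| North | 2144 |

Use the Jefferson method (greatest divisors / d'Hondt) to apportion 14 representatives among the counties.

West=4, South=2, Lowland=3, Central=2, North=3

Standard divisor 11668/14 ≈ 833.429; standard quotas: West 3.462, South 2.495, Lowland 3.324, Central 2.148, North 2.573.
Rounding down gives 3, 2, 3, 2, 2 = 12 seats, so the divisor must be adjusted.
With modified divisor 700: modified quotas West 4.121, South 2.970, Lowland 3.957, Central 2.557, North 3.063.
Rounding down: West 4, South 2, Lowland 3, Central 2, North 3 (total 14).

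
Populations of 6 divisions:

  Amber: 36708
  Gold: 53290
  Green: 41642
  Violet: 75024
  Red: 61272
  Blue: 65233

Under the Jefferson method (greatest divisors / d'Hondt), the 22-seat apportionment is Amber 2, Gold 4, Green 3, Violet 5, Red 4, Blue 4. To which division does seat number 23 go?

Blue

Priority for the next seat is population ÷ (current seats + 1).
Priorities: Amber 12236.000, Gold 10658.000, Green 10410.500, Violet 12504.000, Red 12254.400, Blue 13046.600.
Highest priority: Blue.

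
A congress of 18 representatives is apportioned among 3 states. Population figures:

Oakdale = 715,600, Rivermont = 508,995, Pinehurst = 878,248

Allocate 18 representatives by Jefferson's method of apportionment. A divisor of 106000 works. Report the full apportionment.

Oakdale 6, Rivermont 4, Pinehurst 8

With modified divisor 106000: modified quotas Oakdale 6.751, Rivermont 4.802, Pinehurst 8.285.
Rounding down: Oakdale 6, Rivermont 4, Pinehurst 8 (total 18).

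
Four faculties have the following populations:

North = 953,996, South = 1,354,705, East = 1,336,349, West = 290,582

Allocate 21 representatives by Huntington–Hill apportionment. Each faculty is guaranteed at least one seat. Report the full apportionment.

With divisor 193251: modified quotas North 4.937, South 7.010, East 6.915, West 1.504.
Geometric-mean thresholds: North √(4·5)=4.472, South √(7·8)=7.483, East √(6·7)=6.481, West √(1·2)=1.414.
Each quota rounded against its threshold gives North 5, South 7, East 7, West 2 (total 21).

North 5; South 7; East 7; West 2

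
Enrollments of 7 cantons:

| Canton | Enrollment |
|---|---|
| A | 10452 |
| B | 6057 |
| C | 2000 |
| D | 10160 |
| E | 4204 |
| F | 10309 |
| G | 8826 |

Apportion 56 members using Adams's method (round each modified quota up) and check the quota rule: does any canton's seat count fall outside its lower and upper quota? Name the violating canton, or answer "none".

none

Standard quotas: A 11.254, B 6.522, C 2.154, D 10.940, E 4.527, F 11.100, G 9.503.
Adams allocation: A 11, B 7, C 2, D 11, E 5, F 11, G 9.
Every allocation lies between the lower and upper quota.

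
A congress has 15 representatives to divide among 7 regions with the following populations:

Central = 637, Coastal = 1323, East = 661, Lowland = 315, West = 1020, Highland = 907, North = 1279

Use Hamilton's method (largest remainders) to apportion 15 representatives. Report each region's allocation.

Standard divisor: 6142 ÷ 15 ≈ 409.467.
Standard quotas: Central 1.556, Coastal 3.231, East 1.614, Lowland 0.769, West 2.491, Highland 2.215, North 3.124.
Lower quotas: Central 1, Coastal 3, East 1, Lowland 0, West 2, Highland 2, North 3 (sum 12, leaving 3 seats).
Remainders in descending order: Lowland 0.769, East 0.614, Central 0.556, West 0.491, Coastal 0.231, Highland 0.215, North 0.124.
Largest remainders: Lowland, East, Central receive the extra seats.

Central: 2, Coastal: 3, East: 2, Lowland: 1, West: 2, Highland: 2, North: 3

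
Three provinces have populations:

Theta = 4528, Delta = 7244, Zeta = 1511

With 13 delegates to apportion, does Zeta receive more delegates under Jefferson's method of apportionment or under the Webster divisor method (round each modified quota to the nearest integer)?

Jefferson: Theta 5, Delta 7, Zeta 1.
Webster: Theta 4, Delta 7, Zeta 2.
Zeta gets 1 under Jefferson and 2 under Webster.

Webster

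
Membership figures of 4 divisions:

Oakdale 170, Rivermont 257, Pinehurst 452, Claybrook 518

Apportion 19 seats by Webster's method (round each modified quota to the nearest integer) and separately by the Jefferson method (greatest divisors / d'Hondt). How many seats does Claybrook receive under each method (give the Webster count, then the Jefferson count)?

7 and 8

Webster: Oakdale 2, Rivermont 4, Pinehurst 6, Claybrook 7.
Jefferson: Oakdale 2, Rivermont 3, Pinehurst 6, Claybrook 8.
Claybrook gets 7 under Webster and 8 under Jefferson.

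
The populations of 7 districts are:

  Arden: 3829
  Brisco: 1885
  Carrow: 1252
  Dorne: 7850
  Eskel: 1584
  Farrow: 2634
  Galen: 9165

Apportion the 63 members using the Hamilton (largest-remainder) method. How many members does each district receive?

Total 28199; standard divisor 28199/63 ≈ 447.603.
Standard quotas: Arden 8.5545, Brisco 4.2113, Carrow 2.7971, Dorne 17.5379, Eskel 3.5388, Farrow 5.8847, Galen 20.4757.
Lower quotas: Arden 8, Brisco 4, Carrow 2, Dorne 17, Eskel 3, Farrow 5, Galen 20 (sum 59, leaving 4 seats).
Remainders in descending order: Farrow 0.8847, Carrow 0.7971, Arden 0.5545, Eskel 0.5388, Dorne 0.5379, Galen 0.4757, Brisco 0.2113.
The surplus seats go to Farrow, Carrow, Arden, Eskel.

Arden: 9, Brisco: 4, Carrow: 3, Dorne: 17, Eskel: 4, Farrow: 6, Galen: 20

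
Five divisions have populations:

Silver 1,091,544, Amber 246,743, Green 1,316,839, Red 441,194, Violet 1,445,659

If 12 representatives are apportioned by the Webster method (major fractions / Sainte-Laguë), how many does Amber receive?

1

Standard divisor 4541979/12 ≈ 378498.25; standard quotas: Silver 2.884, Amber 0.652, Green 3.479, Red 1.166, Violet 3.819.
Rounding to the nearest integer gives Silver 3, Amber 1, Green 3, Red 1, Violet 4 — total 12, matching the house size, so no adjustment is needed.
Amber receives 1.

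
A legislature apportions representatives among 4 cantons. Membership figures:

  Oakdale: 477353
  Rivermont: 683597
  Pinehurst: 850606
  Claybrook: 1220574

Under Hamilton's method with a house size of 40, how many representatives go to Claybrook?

Standard divisor: 3232130 ÷ 40 ≈ 80803.25.
Standard quotas: Oakdale 5.9076, Rivermont 8.4600, Pinehurst 10.5269, Claybrook 15.1055.
Lower quotas: Oakdale 5, Rivermont 8, Pinehurst 10, Claybrook 15 (sum 38, leaving 2 seats).
Remainders in descending order: Oakdale 0.9076, Pinehurst 0.5269, Rivermont 0.4600, Claybrook 0.1055.
Largest remainders: Oakdale, Pinehurst receive the extra seats.
Claybrook receives 15.

15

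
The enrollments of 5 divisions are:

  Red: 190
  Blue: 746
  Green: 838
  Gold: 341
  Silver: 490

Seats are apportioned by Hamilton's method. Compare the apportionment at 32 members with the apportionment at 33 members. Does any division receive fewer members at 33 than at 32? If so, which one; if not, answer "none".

Red

At 32 seats: Red 3, Blue 9, Green 10, Gold 4, Silver 6.
At 33 seats: Red 2, Blue 10, Green 11, Gold 4, Silver 6.
Red drops from 3 to 2.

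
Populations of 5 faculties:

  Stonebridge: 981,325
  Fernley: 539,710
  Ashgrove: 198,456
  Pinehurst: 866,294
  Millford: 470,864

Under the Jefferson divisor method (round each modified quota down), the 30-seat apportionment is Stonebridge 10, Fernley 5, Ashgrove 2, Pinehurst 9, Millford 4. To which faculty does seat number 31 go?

Millford

Priority for the next seat is population ÷ (current seats + 1).
Priorities: Stonebridge 89211.364, Fernley 89951.667, Ashgrove 66152.000, Pinehurst 86629.400, Millford 94172.800.
Highest priority: Millford.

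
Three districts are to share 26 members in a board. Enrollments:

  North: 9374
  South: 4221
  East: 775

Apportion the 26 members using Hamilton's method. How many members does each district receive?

North: 17; South: 8; East: 1

The standard divisor is 14370/26 ≈ 552.692.
Standard quotas: North 16.9606, South 7.6372, East 1.4022.
Lower quotas: North 16, South 7, East 1 (sum 24, leaving 2 seats).
Remainders in descending order: North 0.9606, South 0.6372, East 0.4022.
The surplus seats go to North, South.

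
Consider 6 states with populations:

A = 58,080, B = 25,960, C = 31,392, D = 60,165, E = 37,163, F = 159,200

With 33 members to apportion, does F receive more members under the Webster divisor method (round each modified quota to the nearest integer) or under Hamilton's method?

Webster: A 5, B 2, C 3, D 5, E 3, F 15.
Hamilton: A 5, B 2, C 3, D 6, E 3, F 14.
F gets 15 under Webster and 14 under Hamilton.

Webster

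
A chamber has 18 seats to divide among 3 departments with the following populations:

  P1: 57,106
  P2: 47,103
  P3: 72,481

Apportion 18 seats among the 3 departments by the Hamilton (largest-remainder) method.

P1: 6; P2: 5; P3: 7

The standard divisor is 176690/18 ≈ 9816.111.
Standard quotas: P1 5.8176, P2 4.7985, P3 7.3839.
Lower quotas: P1 5, P2 4, P3 7 (sum 16, leaving 2 seats).
Remainders in descending order: P1 0.8176, P2 0.7985, P3 0.3839.
The surplus seats go to P1, P2.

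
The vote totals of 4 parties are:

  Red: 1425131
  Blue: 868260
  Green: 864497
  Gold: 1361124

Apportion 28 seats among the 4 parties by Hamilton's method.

Red=9; Blue=5; Green=5; Gold=9

The standard divisor is 4519012/28 ≈ 161393.286.
Standard quotas: Red 8.8302, Blue 5.3798, Green 5.3565, Gold 8.4336.
Lower quotas: Red 8, Blue 5, Green 5, Gold 8 (sum 26, leaving 2 seats).
Remainders in descending order: Red 0.8302, Gold 0.4336, Blue 0.3798, Green 0.3565.
Largest remainders: Red, Gold receive the extra seats.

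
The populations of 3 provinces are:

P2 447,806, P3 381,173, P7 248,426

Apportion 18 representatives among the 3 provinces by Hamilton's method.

The standard divisor is 1077405/18 ≈ 59855.833.
Standard quotas: P2 7.4814, P3 6.3682, P7 4.1504.
Lower quotas: P2 7, P3 6, P7 4 (sum 17, leaving 1 seat).
Remainders in descending order: P2 0.4814, P3 0.3682, P7 0.1504.
Largest remainder: P2 receives the extra seat.

P2: 8, P3: 6, P7: 4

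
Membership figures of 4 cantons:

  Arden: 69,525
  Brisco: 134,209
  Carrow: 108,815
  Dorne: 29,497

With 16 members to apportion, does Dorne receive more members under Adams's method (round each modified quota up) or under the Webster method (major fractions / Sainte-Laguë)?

Adams: Arden 3, Brisco 6, Carrow 5, Dorne 2.
Webster: Arden 3, Brisco 7, Carrow 5, Dorne 1.
Dorne gets 2 under Adams and 1 under Webster.

Adams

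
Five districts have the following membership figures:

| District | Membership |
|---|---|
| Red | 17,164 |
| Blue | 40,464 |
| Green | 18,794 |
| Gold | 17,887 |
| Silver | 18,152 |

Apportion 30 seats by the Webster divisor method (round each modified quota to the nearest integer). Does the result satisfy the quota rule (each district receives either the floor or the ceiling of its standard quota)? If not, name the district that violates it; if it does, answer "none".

Standard quotas: Red 4.579, Blue 10.794, Green 5.013, Gold 4.772, Silver 4.842.
Webster allocation: Red 4, Blue 11, Green 5, Gold 5, Silver 5.
Every allocation lies between the lower and upper quota.

none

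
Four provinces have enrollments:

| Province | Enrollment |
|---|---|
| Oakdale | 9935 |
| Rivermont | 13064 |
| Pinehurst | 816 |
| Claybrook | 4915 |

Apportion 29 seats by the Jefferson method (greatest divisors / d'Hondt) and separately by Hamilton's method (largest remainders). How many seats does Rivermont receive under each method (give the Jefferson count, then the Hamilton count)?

Jefferson: Oakdale 10, Rivermont 14, Pinehurst 0, Claybrook 5.
Hamilton: Oakdale 10, Rivermont 13, Pinehurst 1, Claybrook 5.
Rivermont gets 14 under Jefferson and 13 under Hamilton.

14 and 13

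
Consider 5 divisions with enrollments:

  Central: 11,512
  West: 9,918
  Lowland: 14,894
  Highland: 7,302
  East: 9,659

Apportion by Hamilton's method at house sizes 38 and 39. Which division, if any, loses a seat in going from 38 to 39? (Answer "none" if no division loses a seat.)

At 38 seats: Central 8, West 7, Lowland 11, Highland 5, East 7.
At 39 seats: Central 9, West 7, Lowland 11, Highland 5, East 7.
No division's allocation decreased.

none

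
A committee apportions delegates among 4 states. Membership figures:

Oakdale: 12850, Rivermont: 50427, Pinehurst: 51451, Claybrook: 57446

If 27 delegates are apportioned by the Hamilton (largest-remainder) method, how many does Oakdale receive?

Standard divisor: 172174 ÷ 27 ≈ 6376.815.
Standard quotas: Oakdale 2.0151, Rivermont 7.9079, Pinehurst 8.0684, Claybrook 9.0086.
Lower quotas: Oakdale 2, Rivermont 7, Pinehurst 8, Claybrook 9 (sum 26, leaving 1 seat).
Remainders in descending order: Rivermont 0.9079, Pinehurst 0.0684, Oakdale 0.0151, Claybrook 0.0086.
The surplus seat goes to Rivermont.
Oakdale receives 2.

2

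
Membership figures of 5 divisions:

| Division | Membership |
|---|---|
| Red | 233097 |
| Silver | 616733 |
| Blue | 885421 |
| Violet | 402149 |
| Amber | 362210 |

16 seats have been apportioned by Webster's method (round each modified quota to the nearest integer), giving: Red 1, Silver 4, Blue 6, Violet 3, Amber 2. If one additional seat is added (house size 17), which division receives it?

Priority for the next seat is population ÷ (current seats + 0.5).
Priorities: Red 155398.000, Silver 137051.778, Blue 136218.615, Violet 114899.714, Amber 144884.000.
Highest priority: Red.

Red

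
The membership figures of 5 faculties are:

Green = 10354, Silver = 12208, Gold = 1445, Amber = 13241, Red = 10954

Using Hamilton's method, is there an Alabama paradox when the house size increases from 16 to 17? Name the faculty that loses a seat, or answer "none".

At 16 seats: Green 3, Silver 4, Gold 1, Amber 4, Red 4.
At 17 seats: Green 4, Silver 4, Gold 0, Amber 5, Red 4.
Gold drops from 1 to 0.

Gold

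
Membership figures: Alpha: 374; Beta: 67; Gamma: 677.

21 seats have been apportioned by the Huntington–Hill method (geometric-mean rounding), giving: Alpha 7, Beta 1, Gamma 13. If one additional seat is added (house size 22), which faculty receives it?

Gamma

Priority for the next seat is population ÷ (√(s·(s+1))).
Priorities: Alpha 49.978, Beta 47.376, Gamma 50.183.
Highest priority: Gamma.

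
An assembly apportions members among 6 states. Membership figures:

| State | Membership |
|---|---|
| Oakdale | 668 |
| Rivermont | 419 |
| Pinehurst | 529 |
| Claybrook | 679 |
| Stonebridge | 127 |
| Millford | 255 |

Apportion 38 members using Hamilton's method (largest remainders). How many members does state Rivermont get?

6

Standard divisor: 2677 ÷ 38 ≈ 70.447.
Standard quotas: Oakdale 9.482, Rivermont 5.948, Pinehurst 7.509, Claybrook 9.638, Stonebridge 1.803, Millford 3.620.
Lower quotas: Oakdale 9, Rivermont 5, Pinehurst 7, Claybrook 9, Stonebridge 1, Millford 3 (sum 34, leaving 4 seats).
Remainders in descending order: Rivermont 0.948, Stonebridge 0.803, Claybrook 0.638, Millford 0.620, Pinehurst 0.509, Oakdale 0.482.
The surplus seats go to Rivermont, Stonebridge, Claybrook, Millford.
Rivermont receives 6.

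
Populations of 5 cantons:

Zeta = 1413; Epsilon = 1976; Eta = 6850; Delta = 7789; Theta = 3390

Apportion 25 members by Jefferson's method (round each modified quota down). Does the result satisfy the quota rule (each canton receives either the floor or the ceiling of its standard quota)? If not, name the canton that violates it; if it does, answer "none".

Standard quotas: Zeta 1.649, Epsilon 2.306, Eta 7.996, Delta 9.092, Theta 3.957.
Jefferson allocation: Zeta 1, Epsilon 2, Eta 8, Delta 10, Theta 4.
Every allocation lies between the lower and upper quota.

none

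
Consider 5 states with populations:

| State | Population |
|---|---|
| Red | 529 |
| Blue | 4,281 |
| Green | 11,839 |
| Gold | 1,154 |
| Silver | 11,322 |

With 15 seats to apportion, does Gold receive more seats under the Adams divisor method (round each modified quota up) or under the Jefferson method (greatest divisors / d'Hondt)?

Adams

Adams: Red 1, Blue 2, Green 6, Gold 1, Silver 5.
Jefferson: Red 0, Blue 2, Green 7, Gold 0, Silver 6.
Gold gets 1 under Adams and 0 under Jefferson.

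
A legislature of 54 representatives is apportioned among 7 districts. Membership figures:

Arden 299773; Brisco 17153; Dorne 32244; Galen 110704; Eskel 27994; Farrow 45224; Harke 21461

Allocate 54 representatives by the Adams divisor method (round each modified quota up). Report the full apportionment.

Arden 28, Brisco 2, Dorne 3, Galen 11, Eskel 3, Farrow 5, Harke 2

Standard divisor 554553/54 ≈ 10269.5; standard quotas: Arden 29.191, Brisco 1.670, Dorne 3.140, Galen 10.780, Eskel 2.726, Farrow 4.404, Harke 2.090.
Rounding up gives 30, 2, 4, 11, 3, 5, 3 = 58 seats, so the divisor must be adjusted.
With modified divisor 10900: modified quotas Arden 27.502, Brisco 1.574, Dorne 2.958, Galen 10.156, Eskel 2.568, Farrow 4.149, Harke 1.969.
Rounding up: Arden 28, Brisco 2, Dorne 3, Galen 11, Eskel 3, Farrow 5, Harke 2 (total 54).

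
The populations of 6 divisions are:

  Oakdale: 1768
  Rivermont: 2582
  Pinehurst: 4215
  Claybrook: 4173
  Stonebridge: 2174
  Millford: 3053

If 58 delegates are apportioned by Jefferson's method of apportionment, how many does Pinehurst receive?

Standard divisor 17965/58 ≈ 309.741; standard quotas: Oakdale 5.708, Rivermont 8.336, Pinehurst 13.608, Claybrook 13.473, Stonebridge 7.019, Millford 9.857.
Rounding down gives 5, 8, 13, 13, 7, 9 = 55 seats, so the divisor must be adjusted.
With modified divisor 296: modified quotas Oakdale 5.973, Rivermont 8.723, Pinehurst 14.240, Claybrook 14.098, Stonebridge 7.345, Millford 10.314.
Rounding down: Oakdale 5, Rivermont 8, Pinehurst 14, Claybrook 14, Stonebridge 7, Millford 10 (total 58).
Pinehurst receives 14.

14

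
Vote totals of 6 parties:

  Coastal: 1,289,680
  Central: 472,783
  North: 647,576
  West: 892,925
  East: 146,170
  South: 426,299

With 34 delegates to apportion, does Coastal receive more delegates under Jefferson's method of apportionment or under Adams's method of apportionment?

Jefferson

Jefferson: Coastal 12, Central 4, North 6, West 8, East 1, South 3.
Adams: Coastal 11, Central 4, North 6, West 7, East 2, South 4.
Coastal gets 12 under Jefferson and 11 under Adams.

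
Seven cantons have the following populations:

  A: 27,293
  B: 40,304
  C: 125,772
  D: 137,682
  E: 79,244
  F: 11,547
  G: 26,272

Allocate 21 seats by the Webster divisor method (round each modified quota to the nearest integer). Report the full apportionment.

A=1; B=2; C=6; D=6; E=4; F=1; G=1

Standard divisor 448114/21 ≈ 21338.762; standard quotas: A 1.279, B 1.889, C 5.894, D 6.452, E 3.714, F 0.541, G 1.231.
Rounding to the nearest integer gives A 1, B 2, C 6, D 6, E 4, F 1, G 1 — total 21, matching the house size, so no adjustment is needed.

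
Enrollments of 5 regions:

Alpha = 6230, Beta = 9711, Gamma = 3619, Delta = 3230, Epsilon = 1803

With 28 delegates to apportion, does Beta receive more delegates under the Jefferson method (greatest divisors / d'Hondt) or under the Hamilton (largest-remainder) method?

Jefferson: Alpha 7, Beta 12, Gamma 4, Delta 3, Epsilon 2.
Hamilton: Alpha 7, Beta 11, Gamma 4, Delta 4, Epsilon 2.
Beta gets 12 under Jefferson and 11 under Hamilton.

Jefferson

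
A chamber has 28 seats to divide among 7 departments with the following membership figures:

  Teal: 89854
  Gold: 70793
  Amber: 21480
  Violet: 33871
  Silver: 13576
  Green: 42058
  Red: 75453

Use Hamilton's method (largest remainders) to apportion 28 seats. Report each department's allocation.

Teal 7; Gold 6; Amber 2; Violet 3; Silver 1; Green 3; Red 6

Standard divisor: 347085 ÷ 28 ≈ 12395.893.
Standard quotas: Teal 7.2487, Gold 5.7110, Amber 1.7328, Violet 2.7324, Silver 1.0952, Green 3.3929, Red 6.0869.
Lower quotas: Teal 7, Gold 5, Amber 1, Violet 2, Silver 1, Green 3, Red 6 (sum 25, leaving 3 seats).
Remainders in descending order: Amber 0.7328, Violet 0.7324, Gold 0.7110, Green 0.3929, Teal 0.2487, Silver 0.0952, Red 0.0869.
The surplus seats go to Amber, Violet, Gold.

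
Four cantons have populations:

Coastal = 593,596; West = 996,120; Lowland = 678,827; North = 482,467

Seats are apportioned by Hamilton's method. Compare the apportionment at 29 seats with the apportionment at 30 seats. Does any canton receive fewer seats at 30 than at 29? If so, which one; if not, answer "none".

At 29 seats: Coastal 6, West 11, Lowland 7, North 5.
At 30 seats: Coastal 7, West 11, Lowland 7, North 5.
No canton's allocation decreased.

none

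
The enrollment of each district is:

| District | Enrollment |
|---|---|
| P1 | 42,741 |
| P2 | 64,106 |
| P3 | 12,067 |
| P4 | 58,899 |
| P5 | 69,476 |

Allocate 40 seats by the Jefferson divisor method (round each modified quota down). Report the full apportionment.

Standard divisor 247289/40 ≈ 6182.225; standard quotas: P1 6.914, P2 10.369, P3 1.952, P4 9.527, P5 11.238.
Rounding down gives 6, 10, 1, 9, 11 = 37 seats, so the divisor must be adjusted.
With modified divisor 5860: modified quotas P1 7.294, P2 10.940, P3 2.059, P4 10.051, P5 11.856.
Rounding down: P1 7, P2 10, P3 2, P4 10, P5 11 (total 40).

P1 7, P2 10, P3 2, P4 10, P5 11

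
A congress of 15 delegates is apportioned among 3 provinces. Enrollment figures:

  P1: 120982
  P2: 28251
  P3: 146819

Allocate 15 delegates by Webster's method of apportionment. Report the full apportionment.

Standard divisor 296052/15 ≈ 19736.8; standard quotas: P1 6.130, P2 1.431, P3 7.439.
Rounding to the nearest integer gives 6, 1, 7 = 14 seats, so the divisor must be adjusted.
With modified divisor 19200: modified quotas P1 6.301, P2 1.471, P3 7.647.
Rounding to the nearest integer: P1 6, P2 1, P3 8 (total 15).

P1=6, P2=1, P3=8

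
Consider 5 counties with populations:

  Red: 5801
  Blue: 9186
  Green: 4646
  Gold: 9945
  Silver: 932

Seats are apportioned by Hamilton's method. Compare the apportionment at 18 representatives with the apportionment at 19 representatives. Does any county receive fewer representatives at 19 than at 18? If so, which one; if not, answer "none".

Silver

At 18 seats: Red 3, Blue 5, Green 3, Gold 6, Silver 1.
At 19 seats: Red 4, Blue 6, Green 3, Gold 6, Silver 0.
Silver drops from 1 to 0.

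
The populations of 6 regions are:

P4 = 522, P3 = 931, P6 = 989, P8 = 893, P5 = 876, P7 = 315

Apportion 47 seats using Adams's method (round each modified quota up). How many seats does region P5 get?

9

Standard divisor 4526/47 ≈ 96.298; standard quotas: P4 5.421, P3 9.668, P6 10.270, P8 9.273, P5 9.097, P7 3.271.
Rounding up gives 6, 10, 11, 10, 10, 4 = 51 seats, so the divisor must be adjusted.
With modified divisor 103.9: modified quotas P4 5.024, P3 8.961, P6 9.519, P8 8.595, P5 8.431, P7 3.032.
Rounding up: P4 6, P3 9, P6 10, P8 9, P5 9, P7 4 (total 47).
P5 receives 9.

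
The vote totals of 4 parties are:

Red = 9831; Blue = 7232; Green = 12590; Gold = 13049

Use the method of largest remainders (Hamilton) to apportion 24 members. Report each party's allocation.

Red 6, Blue 4, Green 7, Gold 7

Total 42702; standard divisor 42702/24 ≈ 1779.25.
Standard quotas: Red 5.5254, Blue 4.0646, Green 7.0760, Gold 7.3340.
Lower quotas: Red 5, Blue 4, Green 7, Gold 7 (sum 23, leaving 1 seat).
Remainders in descending order: Red 0.5254, Gold 0.3340, Green 0.0760, Blue 0.0646.
Largest remainder: Red receives the extra seat.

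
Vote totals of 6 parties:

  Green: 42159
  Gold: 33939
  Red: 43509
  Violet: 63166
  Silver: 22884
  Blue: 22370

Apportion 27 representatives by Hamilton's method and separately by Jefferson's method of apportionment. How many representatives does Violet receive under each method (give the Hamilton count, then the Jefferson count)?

Hamilton: Green 5, Gold 4, Red 5, Violet 7, Silver 3, Blue 3.
Jefferson: Green 5, Gold 4, Red 5, Violet 8, Silver 3, Blue 2.
Violet gets 7 under Hamilton and 8 under Jefferson.

7 and 8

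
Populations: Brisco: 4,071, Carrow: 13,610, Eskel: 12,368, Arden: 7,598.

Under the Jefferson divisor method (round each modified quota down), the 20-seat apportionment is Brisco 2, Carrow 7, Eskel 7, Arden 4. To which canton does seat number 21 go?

Priority for the next seat is population ÷ (current seats + 1).
Priorities: Brisco 1357.000, Carrow 1701.250, Eskel 1546.000, Arden 1519.600.
Highest priority: Carrow.

Carrow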